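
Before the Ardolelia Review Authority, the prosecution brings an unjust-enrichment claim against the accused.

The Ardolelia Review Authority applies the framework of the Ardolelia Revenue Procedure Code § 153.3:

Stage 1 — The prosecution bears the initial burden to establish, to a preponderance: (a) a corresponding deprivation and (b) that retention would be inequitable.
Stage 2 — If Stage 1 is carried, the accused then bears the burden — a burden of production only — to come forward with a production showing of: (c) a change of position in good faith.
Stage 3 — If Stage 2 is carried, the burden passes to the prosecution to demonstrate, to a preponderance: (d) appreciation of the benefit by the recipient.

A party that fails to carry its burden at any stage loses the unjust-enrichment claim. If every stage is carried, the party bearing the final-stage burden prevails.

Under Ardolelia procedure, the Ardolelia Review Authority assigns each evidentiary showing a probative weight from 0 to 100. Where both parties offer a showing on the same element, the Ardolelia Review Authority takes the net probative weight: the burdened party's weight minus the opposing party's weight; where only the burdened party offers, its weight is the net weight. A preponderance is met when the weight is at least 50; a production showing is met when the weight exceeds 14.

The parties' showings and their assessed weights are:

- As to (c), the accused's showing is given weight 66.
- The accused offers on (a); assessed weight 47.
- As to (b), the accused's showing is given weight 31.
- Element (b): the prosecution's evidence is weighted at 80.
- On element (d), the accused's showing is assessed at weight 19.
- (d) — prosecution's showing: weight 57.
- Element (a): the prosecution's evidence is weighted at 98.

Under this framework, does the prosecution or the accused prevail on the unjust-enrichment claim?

At Stage 1 the prosecution must meet a preponderance (weight is at least 50): on (a) the weight is 98 less the opposing 47 gives net 51, which does reach 50, so (a) meets the standard; on (b) the weight is 80 less the opposing 31 gives net 49, which does not reach 50, so (b) does not meet the standard.
  Not every element is met, so the prosecution fails to carry Stage 1.
The accused prevails.

accused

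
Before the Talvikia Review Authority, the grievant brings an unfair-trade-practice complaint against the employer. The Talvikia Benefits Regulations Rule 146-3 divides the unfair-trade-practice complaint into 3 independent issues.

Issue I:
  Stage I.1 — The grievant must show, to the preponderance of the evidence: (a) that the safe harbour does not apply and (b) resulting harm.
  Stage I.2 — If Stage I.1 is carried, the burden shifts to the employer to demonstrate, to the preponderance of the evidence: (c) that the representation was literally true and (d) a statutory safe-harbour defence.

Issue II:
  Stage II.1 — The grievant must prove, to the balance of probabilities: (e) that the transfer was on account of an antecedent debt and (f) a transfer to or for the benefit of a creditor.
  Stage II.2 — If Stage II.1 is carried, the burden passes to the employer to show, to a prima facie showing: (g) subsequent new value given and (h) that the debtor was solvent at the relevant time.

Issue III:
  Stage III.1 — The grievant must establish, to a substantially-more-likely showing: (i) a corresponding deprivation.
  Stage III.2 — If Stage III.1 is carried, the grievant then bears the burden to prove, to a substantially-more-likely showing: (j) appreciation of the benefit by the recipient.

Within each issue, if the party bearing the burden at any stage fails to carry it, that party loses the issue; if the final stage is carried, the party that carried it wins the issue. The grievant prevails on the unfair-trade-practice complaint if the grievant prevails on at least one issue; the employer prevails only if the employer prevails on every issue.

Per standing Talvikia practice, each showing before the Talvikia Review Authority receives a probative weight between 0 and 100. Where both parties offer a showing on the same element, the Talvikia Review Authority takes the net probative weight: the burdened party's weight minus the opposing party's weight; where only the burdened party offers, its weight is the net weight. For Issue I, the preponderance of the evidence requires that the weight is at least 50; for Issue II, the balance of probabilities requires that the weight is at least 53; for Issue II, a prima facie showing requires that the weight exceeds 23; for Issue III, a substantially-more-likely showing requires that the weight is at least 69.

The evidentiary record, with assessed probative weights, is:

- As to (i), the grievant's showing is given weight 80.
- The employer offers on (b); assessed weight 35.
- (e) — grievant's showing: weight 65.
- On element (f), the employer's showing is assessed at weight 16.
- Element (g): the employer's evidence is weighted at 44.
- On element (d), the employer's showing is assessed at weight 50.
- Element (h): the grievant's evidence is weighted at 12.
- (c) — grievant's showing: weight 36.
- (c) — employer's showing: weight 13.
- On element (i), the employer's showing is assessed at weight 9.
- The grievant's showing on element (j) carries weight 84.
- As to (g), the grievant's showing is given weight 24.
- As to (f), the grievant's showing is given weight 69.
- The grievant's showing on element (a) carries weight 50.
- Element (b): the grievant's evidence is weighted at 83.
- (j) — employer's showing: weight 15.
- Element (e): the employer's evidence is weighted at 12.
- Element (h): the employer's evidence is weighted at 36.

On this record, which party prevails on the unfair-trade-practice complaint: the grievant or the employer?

— Issue I —
Stage I.1 (grievant, the preponderance of the evidence, weight is at least 50): (a) 50 ≥ 50 — meets; (b) net 83−35=48 < 50 — fails.
  Stage I.1 not carried; the grievant fails its burden.
So the employer prevails on this issue.
— Issue II —
Stage II.1 (grievant, the balance of probabilities, weight is at least 53): (e) net 65−12=53 ≥ 53 — meets; (f) net 69−16=53 ≥ 53 — meets.
  All elements met. The burden passes to the employer.
Stage II.2 (employer, a prima facie showing, weight exceeds 23): (g) net 44−24=20 ≤ 23 — fails; (h) net 36−12=24 > 23 — meets.
  The employer does not carry Stage II.2.
The grievant prevails on this issue.
— Issue III —
Stage III.1 (grievant, a substantially-more-likely showing, weight is at least 69): (i) net 80−9=71 ≥ 69 — meets.
  Stage III.1 carried; the burden remains with the grievant.
Stage III.2 (grievant, a substantially-more-likely showing, weight is at least 69): (j) net 84−15=69 ≥ 69 — meets.
  Stage III.2 carried; the final stage is satisfied.
All stages carried — the grievant prevails on this issue.
Per-issue: Issue I → employer; Issue II → grievant; Issue III → grievant. The grievant must prevail on at least one issue; overall, the grievant prevails.

grievant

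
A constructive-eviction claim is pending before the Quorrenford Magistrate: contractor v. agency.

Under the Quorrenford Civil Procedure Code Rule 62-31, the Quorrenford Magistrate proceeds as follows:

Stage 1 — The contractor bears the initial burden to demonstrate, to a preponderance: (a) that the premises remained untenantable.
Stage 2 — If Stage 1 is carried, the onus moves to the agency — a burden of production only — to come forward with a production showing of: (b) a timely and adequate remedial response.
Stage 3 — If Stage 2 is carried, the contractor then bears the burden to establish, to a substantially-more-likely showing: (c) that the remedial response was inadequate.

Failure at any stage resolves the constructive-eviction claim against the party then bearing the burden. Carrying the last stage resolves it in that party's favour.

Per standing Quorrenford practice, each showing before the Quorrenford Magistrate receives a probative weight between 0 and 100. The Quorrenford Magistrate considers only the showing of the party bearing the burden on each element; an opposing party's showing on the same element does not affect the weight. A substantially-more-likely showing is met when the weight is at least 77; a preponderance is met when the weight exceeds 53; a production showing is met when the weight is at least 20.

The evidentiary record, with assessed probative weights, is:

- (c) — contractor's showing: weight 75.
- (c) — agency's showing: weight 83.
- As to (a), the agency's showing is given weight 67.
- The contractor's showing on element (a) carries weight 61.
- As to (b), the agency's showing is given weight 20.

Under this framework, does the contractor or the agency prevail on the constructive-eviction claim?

Stage 1 (contractor, a preponderance, weight exceeds 53): (a) 61 (agency's 67 disregarded) > 53 — meets.
  Stage 1 carried; the burden shifts to the agency.
Stage 2 (agency, a production showing, weight is at least 20): (b) 20 ≥ 20 — meets.
  The agency carries Stage 2; the contractor now bears the burden.
Stage 3 (contractor, a substantially-more-likely showing, weight is at least 77): (c) 75 (agency's 83 disregarded) < 77 — fails.
  The contractor does not carry Stage 3.
So the agency prevails.

agency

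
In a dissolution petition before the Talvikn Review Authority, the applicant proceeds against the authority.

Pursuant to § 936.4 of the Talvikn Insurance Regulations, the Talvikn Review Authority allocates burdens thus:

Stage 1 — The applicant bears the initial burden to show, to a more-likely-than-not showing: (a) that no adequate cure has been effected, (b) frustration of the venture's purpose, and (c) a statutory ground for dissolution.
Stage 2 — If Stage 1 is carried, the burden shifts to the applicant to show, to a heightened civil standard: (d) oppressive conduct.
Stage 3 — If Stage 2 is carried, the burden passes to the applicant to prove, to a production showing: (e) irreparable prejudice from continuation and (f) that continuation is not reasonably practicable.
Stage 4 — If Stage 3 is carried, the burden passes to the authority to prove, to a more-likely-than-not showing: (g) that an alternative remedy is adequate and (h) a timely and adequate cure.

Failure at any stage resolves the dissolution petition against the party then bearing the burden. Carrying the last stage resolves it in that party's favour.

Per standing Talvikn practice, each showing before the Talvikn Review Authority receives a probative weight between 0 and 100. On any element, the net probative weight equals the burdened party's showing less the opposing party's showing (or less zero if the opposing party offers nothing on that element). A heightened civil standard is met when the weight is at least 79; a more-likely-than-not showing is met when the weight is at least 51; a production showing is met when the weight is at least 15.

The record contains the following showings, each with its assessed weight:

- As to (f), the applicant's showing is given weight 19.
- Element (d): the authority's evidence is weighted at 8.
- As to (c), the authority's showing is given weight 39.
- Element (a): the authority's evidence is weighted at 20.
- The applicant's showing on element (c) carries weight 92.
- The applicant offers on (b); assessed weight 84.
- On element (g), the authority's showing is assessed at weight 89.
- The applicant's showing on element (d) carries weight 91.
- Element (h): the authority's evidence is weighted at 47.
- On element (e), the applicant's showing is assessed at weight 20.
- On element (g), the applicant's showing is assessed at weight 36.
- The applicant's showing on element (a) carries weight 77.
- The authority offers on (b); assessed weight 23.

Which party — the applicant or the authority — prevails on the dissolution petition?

applicant

Stage 1 — burden on applicant; standard: a more-likely-than-not showing (weight is at least 51).
    (a): 77 − 20 = 57 ≥ 51 [met]
    (b): 84 − 23 = 61 ≥ 51 [met]
    (c): 92 − 39 = 53 ≥ 51 [met]
  All elements met. The applicant retains the burden for Stage 2.
Stage 2 — burden on applicant; standard: a heightened civil standard (weight is at least 79).
    (d): 91 − 8 = 83 ≥ 79 [met]
  All elements met. The applicant retains the burden for Stage 3.
Stage 3 — burden on applicant; standard: a production showing (weight is at least 15).
    (e): 20 ≥ 15 [met]
    (f): 19 ≥ 15 [met]
  The applicant carries Stage 3; the authority now bears the burden.
Stage 4 — burden on authority; standard: a more-likely-than-not showing (weight is at least 51).
    (g): 89 − 36 = 53 ≥ 51 [met]
    (h): 47 < 51 [not met]
  Stage 4 not carried; the authority fails its burden.
So the applicant prevails.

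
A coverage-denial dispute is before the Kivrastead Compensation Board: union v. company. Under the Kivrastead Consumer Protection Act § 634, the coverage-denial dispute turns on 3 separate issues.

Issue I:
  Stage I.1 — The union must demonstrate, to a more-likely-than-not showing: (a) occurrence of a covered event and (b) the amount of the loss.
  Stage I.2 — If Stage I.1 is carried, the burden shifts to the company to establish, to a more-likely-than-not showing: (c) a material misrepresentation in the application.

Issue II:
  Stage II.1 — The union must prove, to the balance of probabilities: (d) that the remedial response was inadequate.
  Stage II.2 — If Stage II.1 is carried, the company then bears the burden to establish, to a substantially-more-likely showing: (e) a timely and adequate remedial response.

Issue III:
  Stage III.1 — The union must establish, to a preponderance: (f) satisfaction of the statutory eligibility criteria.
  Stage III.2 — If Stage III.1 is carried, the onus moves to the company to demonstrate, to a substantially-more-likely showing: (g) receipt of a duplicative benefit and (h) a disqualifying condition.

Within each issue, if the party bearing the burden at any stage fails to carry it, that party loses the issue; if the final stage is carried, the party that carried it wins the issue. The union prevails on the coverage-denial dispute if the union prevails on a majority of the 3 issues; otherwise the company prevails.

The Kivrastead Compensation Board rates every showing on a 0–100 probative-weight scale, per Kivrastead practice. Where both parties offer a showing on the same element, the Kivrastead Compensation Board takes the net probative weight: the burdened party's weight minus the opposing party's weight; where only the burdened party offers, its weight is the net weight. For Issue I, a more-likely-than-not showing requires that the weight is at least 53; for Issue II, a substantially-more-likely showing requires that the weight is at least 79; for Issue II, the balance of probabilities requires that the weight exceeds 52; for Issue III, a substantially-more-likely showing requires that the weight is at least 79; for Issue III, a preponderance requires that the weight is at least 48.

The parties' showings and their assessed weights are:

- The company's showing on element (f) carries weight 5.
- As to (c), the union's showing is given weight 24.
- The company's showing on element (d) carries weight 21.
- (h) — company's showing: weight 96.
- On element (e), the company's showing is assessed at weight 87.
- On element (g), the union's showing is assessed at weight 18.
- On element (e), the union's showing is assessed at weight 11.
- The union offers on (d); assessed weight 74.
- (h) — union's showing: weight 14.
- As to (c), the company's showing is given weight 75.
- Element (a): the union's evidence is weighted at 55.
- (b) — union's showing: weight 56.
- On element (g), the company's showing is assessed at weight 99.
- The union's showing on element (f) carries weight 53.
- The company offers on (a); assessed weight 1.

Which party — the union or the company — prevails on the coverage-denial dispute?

— Issue I —
At Stage I.1 the union must meet a more-likely-than-not showing (weight is at least 53): on (a) the weight is 55 less the opposing 1 gives net 54, ≥ 53, so (a) meets the standard; on (b) the weight is 56, ≥ 53, so (b) meets the standard.
  Stage I.1 is satisfied; the onus moves to the company.
At Stage I.2 the company must meet a more-likely-than-not showing (weight is at least 53): on (c) the weight is 75 less the opposing 24 gives net 51, which does not reach 53, so (c) does not meet the standard.
  Not every element is met, so the company fails to carry Stage I.2.
The analysis ends at Stage I.2; the union prevails on this issue.
— Issue II —
Stage II.1 (union, the balance of probabilities, weight exceeds 52): (d) net 74−21=53 > 52 — meets.
  All elements met. The burden passes to the company.
Stage II.2 (company, a substantially-more-likely showing, weight is at least 79): (e) net 87−11=76 < 79 — fails.
  Stage II.2 not carried; the company fails its burden.
The union prevails on this issue.
— Issue III —
Stage III.1 — burden on union; standard: a preponderance (weight is at least 48).
    (f): 53 − 5 = 48 ≥ 48 [met]
  Stage III.1 carried; the burden shifts to the company.
Stage III.2 — burden on company; standard: a substantially-more-likely showing (weight is at least 79).
    (g): 99 − 18 = 81 ≥ 79 [met]
    (h): 96 − 14 = 82 ≥ 79 [met]
  Stage III.2 carried; the final stage is satisfied.
With every stage satisfied, the company prevails on this issue.
Per-issue: Issue I → union; Issue II → union; Issue III → company. The union must prevail on a majority of issues; overall, the union prevails.

union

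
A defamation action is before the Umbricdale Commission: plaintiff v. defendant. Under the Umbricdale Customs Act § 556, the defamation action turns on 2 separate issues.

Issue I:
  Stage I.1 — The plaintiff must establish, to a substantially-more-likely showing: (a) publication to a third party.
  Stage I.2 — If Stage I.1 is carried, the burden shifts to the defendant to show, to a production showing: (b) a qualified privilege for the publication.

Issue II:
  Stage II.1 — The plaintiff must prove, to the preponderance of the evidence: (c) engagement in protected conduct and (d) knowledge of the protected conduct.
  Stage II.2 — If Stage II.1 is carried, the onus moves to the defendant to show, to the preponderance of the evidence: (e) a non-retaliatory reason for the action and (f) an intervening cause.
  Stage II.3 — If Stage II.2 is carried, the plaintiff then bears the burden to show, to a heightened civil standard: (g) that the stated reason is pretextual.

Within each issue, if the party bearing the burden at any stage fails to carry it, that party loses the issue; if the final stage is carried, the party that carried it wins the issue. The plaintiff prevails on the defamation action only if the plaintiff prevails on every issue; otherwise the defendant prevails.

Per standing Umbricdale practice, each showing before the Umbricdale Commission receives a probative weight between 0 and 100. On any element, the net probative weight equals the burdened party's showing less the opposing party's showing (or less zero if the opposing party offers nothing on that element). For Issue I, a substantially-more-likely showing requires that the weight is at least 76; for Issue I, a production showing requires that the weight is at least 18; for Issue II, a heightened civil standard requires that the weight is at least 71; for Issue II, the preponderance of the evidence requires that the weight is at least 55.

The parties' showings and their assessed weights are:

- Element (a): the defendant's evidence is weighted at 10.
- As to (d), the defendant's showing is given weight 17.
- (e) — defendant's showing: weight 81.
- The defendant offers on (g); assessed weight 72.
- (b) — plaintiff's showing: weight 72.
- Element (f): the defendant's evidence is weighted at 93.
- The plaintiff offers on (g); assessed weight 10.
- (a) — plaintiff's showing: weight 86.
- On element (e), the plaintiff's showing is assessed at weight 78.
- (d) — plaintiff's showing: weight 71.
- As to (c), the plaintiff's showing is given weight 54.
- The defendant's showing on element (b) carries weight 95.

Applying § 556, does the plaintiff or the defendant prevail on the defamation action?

— Issue I —
Stage I.1 — burden on plaintiff; standard: a substantially-more-likely showing (weight is at least 76).
    (a): 86 − 10 = 76 ≥ 76 [met]
  All elements met. The burden passes to the defendant.
Stage I.2 — burden on defendant; standard: a production showing (weight is at least 18).
    (b): 95 − 72 = 23 ≥ 18 [met]
  All elements met at the final stage.
Every stage carried; the defendant prevails on this issue.
— Issue II —
Stage II.1 (plaintiff, the preponderance of the evidence, weight is at least 55): (c) 54 < 55 — fails; (d) net 71−17=54 < 55 — fails.
  The plaintiff does not carry Stage II.1.
The analysis ends at Stage II.1; the defendant prevails on this issue.
Per-issue: Issue I → defendant; Issue II → defendant. The plaintiff must prevail on every issue; overall, the defendant prevails.

defendant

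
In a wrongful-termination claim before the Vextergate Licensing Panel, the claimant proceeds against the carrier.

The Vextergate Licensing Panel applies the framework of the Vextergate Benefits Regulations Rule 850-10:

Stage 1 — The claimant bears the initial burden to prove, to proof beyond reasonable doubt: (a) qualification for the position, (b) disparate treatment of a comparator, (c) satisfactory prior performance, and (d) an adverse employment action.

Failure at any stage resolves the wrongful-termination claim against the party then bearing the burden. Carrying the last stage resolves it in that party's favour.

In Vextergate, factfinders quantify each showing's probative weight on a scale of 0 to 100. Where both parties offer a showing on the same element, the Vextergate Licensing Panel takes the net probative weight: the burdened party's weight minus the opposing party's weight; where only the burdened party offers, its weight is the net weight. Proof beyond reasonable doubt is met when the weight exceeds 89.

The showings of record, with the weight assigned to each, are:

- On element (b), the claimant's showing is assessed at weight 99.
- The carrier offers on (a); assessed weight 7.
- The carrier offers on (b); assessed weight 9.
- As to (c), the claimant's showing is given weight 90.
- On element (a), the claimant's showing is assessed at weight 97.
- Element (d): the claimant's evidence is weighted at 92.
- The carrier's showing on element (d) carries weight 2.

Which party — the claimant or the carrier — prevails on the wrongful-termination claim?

At Stage 1 the claimant must meet proof beyond reasonable doubt (weight exceeds 89): on (a) the weight is 97 less the opposing 7 gives net 90, > 89, so (a) meets the standard; on (b) the weight is 99 less the opposing 9 gives net 90, > 89, so (b) meets the standard; on (c) the weight is 90, which does exceed 89, so (c) meets the standard; on (d) the weight is 92 less the opposing 2 gives net 90, > 89, so (d) meets the standard.
  All elements met at the final stage.
All stages carried — the claimant prevails.

claimant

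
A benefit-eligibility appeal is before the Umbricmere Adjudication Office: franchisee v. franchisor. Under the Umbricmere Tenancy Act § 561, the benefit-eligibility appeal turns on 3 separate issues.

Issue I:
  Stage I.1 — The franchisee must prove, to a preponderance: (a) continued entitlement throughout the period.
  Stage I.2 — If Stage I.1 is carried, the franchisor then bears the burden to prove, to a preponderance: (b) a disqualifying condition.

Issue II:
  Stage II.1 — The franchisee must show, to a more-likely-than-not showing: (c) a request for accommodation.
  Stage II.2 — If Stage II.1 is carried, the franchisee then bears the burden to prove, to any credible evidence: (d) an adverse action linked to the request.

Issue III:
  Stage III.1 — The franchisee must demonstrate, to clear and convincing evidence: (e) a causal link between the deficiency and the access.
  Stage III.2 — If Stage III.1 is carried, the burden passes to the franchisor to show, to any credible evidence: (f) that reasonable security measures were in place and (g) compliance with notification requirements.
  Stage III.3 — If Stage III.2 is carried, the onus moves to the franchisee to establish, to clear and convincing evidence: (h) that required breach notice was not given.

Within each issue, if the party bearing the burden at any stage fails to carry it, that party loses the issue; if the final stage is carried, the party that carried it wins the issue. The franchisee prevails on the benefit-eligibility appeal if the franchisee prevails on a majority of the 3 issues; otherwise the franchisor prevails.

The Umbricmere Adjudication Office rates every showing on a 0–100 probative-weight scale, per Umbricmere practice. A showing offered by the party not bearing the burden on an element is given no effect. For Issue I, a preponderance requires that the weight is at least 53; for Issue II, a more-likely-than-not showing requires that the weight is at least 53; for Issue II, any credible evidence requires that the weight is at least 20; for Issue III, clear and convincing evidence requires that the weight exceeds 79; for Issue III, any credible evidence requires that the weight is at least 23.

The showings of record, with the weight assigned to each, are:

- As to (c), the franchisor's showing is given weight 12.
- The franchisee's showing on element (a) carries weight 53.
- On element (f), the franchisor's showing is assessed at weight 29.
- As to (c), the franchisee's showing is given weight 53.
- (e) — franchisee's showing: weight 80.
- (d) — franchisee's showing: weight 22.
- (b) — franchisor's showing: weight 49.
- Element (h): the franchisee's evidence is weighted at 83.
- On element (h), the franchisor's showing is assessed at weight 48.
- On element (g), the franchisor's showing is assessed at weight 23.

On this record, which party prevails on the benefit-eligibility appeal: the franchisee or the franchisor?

franchisee

— Issue I —
Stage I.1 — burden on franchisee; standard: a preponderance (weight is at least 53).
    (a): 53 ≥ 53 [met]
  All elements met. The burden passes to the franchisor.
Stage I.2 — burden on franchisor; standard: a preponderance (weight is at least 53).
    (b): 49 < 53 [not met]
  The franchisor does not carry Stage I.2.
The analysis ends at Stage I.2; the franchisee prevails on this issue.
— Issue II —
Stage II.1 — burden on franchisee; standard: a more-likely-than-not showing (weight is at least 53).
    (c): 53 (franchisor's 12 disregarded) ≥ 53 [met]
  Stage II.1 carried; the burden remains with the franchisee.
Stage II.2 — burden on franchisee; standard: any credible evidence (weight is at least 20).
    (d): 22 ≥ 20 [met]
  Stage II.2 carried; the final stage is satisfied.
All stages carried — the franchisee prevails on this issue.
— Issue III —
Stage III.1 (franchisee, clear and convincing evidence, weight exceeds 79): (e) 80 > 79 — meets.
  The franchisee carries Stage III.1; the franchisor now bears the burden.
Stage III.2 (franchisor, any credible evidence, weight is at least 23): (f) 29 ≥ 23 — meets; (g) 23 ≥ 23 — meets.
  Stage III.2 carried; the burden shifts to the franchisee.
Stage III.3 (franchisee, clear and convincing evidence, weight exceeds 79): (h) 83 (franchisor's 48 disregarded) > 79 — meets.
  All elements met at the final stage.
With every stage satisfied, the franchisee prevails on this issue.
Per-issue: Issue I → franchisee; Issue II → franchisee; Issue III → franchisee. The franchisee must prevail on a majority of issues; overall, the franchisee prevails.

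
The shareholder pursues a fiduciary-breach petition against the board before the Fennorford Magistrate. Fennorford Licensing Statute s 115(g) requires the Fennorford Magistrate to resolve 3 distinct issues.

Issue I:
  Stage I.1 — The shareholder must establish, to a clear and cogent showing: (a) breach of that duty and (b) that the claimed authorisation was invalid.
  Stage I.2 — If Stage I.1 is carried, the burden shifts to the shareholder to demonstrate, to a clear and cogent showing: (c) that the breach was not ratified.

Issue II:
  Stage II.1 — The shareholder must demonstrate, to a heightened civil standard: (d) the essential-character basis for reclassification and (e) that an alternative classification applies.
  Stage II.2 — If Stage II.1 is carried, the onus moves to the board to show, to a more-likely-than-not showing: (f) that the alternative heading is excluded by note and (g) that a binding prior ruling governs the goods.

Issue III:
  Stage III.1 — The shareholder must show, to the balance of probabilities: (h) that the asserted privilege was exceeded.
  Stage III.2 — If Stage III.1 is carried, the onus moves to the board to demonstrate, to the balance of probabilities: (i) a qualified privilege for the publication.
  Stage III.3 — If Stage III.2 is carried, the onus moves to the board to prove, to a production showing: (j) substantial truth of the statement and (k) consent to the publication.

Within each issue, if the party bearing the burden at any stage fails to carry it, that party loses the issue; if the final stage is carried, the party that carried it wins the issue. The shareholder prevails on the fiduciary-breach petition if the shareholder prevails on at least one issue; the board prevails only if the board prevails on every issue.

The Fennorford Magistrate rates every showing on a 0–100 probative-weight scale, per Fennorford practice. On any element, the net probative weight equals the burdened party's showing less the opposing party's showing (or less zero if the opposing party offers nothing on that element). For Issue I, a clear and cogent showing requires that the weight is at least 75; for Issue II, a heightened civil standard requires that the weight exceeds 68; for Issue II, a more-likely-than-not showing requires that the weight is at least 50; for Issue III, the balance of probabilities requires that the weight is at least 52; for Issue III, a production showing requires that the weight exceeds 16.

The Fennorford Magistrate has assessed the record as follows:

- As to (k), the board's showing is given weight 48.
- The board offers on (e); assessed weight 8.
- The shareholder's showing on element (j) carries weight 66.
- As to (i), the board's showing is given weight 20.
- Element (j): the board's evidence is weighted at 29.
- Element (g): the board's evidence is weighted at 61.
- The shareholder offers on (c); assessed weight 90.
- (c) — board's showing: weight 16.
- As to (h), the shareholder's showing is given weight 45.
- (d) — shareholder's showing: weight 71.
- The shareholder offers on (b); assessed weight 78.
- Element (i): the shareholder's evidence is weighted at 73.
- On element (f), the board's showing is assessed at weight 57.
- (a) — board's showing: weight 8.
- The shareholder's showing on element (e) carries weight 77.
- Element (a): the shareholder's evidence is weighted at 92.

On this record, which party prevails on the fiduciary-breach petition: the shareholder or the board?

board

— Issue I —
At Stage I.1 the shareholder must meet a clear and cogent showing (weight is at least 75): on (a) the weight is 92 less the opposing 8 gives net 84, ≥ 75, so (a) meets the standard; on (b) the weight is 78, which does reach 75, so (b) meets the standard.
  Stage I.1 is satisfied; the shareholder continues to bear the burden.
At Stage I.2 the shareholder must meet a clear and cogent showing (weight is at least 75): on (c) the weight is 90 less the opposing 16 gives net 74, which does not reach 75, so (c) does not meet the standard.
  The shareholder does not carry Stage I.2.
So the board prevails on this issue.
— Issue II —
Stage II.1 — burden on shareholder; standard: a heightened civil standard (weight exceeds 68).
    (d): 71 > 68 [met]
    (e): 77 − 8 = 69 > 68 [met]
  The shareholder carries Stage II.1; the board now bears the burden.
Stage II.2 — burden on board; standard: a more-likely-than-not showing (weight is at least 50).
    (f): 57 ≥ 50 [met]
    (g): 61 ≥ 50 [met]
  The board carries the last stage.
With every stage satisfied, the board prevails on this issue.
— Issue III —
Stage III.1 (shareholder, the balance of probabilities, weight is at least 52): (h) 45 < 52 — fails.
  The shareholder does not carry Stage III.1.
So the board prevails on this issue.
Per-issue: Issue I → board; Issue II → board; Issue III → board. The shareholder must prevail on at least one issue; overall, the board prevails.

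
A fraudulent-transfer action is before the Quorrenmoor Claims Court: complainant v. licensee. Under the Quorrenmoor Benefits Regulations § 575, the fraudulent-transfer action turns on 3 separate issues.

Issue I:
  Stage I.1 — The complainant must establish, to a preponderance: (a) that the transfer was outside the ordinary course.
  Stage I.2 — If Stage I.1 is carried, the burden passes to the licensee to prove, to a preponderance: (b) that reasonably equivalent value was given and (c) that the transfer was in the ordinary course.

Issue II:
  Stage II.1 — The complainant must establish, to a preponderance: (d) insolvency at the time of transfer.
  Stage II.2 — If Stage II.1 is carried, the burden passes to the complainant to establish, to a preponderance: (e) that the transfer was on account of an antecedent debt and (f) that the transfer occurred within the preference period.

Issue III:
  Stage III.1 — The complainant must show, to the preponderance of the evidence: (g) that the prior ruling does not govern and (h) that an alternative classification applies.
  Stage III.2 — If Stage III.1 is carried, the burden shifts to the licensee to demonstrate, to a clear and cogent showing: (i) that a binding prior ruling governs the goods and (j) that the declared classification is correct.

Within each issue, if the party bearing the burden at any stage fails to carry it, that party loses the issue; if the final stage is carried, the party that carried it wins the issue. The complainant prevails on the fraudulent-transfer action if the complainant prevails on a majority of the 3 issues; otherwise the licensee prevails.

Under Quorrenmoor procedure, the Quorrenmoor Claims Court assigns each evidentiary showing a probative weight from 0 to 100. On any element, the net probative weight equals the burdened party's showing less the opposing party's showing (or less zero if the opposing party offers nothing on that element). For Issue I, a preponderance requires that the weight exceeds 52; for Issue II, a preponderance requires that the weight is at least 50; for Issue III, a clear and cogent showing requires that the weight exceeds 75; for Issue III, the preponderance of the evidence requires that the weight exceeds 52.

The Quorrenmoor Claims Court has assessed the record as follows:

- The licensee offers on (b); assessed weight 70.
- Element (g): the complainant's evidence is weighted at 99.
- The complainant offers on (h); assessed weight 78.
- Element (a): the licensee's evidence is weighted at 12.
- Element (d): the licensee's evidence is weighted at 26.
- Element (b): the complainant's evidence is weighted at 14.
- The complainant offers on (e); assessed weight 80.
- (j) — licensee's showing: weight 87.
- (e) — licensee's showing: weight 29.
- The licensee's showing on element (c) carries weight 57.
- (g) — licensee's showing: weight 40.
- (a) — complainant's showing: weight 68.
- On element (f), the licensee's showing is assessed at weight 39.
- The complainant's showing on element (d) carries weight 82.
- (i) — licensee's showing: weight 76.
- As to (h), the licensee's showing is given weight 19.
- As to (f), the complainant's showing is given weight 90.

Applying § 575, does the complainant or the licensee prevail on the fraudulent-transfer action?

licensee

— Issue I —
Stage I.1 — burden on complainant; standard: a preponderance (weight exceeds 52).
    (a): 68 − 12 = 56 > 52 [met]
  Stage I.1 is satisfied; the onus moves to the licensee.
Stage I.2 — burden on licensee; standard: a preponderance (weight exceeds 52).
    (b): 70 − 14 = 56 > 52 [met]
    (c): 57 > 52 [met]
  All elements met at the final stage.
All stages carried — the licensee prevails on this issue.
— Issue II —
Stage II.1 — burden on complainant; standard: a preponderance (weight is at least 50).
    (d): 82 − 26 = 56 ≥ 50 [met]
  All elements met. The complainant retains the burden for Stage II.2.
Stage II.2 — burden on complainant; standard: a preponderance (weight is at least 50).
    (e): 80 − 29 = 51 ≥ 50 [met]
    (f): 90 − 39 = 51 ≥ 50 [met]
  The complainant carries the last stage.
Every stage carried; the complainant prevails on this issue.
— Issue III —
Stage III.1 (complainant, the preponderance of the evidence, weight exceeds 52): (g) net 99−40=59 > 52 — meets; (h) net 78−19=59 > 52 — meets.
  Stage III.1 is satisfied; the onus moves to the licensee.
Stage III.2 (licensee, a clear and cogent showing, weight exceeds 75): (i) 76 > 75 — meets; (j) 87 > 75 — meets.
  Stage III.2 carried; the final stage is satisfied.
All stages carried — the licensee prevails on this issue.
Per-issue: Issue I → licensee; Issue II → complainant; Issue III → licensee. The complainant must prevail on a majority of issues; overall, the licensee prevails.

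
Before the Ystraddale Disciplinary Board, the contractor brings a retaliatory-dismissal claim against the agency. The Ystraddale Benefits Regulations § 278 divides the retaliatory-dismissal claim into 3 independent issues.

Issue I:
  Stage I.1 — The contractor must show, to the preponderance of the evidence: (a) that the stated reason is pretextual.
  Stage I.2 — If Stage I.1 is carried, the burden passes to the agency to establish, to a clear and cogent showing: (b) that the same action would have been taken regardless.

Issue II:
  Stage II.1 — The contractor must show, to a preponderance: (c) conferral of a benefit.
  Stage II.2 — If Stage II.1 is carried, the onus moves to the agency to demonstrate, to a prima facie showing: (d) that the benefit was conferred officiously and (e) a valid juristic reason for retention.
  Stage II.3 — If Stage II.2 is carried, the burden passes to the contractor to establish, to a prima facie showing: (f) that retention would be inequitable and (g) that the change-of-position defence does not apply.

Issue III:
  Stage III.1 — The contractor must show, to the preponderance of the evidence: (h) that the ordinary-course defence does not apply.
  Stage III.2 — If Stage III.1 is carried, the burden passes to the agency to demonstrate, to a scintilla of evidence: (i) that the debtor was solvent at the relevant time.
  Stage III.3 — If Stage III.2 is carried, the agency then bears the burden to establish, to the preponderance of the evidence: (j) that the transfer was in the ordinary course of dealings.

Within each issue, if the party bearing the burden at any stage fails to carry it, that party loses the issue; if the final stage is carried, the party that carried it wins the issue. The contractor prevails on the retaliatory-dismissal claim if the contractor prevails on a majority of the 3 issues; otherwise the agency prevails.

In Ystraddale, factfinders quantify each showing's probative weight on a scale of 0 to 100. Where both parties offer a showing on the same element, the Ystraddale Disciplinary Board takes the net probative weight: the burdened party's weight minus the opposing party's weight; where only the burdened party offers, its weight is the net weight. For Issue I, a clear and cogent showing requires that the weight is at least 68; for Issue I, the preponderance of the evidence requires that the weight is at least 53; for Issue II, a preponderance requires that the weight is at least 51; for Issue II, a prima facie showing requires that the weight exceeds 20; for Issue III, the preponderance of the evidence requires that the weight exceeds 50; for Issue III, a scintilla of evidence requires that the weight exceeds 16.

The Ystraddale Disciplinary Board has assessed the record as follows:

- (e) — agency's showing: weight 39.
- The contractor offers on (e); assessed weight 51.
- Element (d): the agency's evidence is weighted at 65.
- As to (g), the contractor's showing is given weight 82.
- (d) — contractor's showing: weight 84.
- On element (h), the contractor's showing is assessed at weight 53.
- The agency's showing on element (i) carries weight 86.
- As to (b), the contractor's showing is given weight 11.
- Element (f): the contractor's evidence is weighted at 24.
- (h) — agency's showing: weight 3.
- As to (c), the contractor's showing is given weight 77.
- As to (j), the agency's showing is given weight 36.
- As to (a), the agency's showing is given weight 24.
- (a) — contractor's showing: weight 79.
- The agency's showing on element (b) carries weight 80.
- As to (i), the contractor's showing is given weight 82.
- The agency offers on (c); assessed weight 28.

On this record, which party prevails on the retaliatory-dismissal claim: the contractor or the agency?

— Issue I —
Stage I.1 — burden on contractor; standard: the preponderance of the evidence (weight is at least 53).
    (a): 79 − 24 = 55 ≥ 53 [met]
  Stage I.1 carried; the burden shifts to the agency.
Stage I.2 — burden on agency; standard: a clear and cogent showing (weight is at least 68).
    (b): 80 − 11 = 69 ≥ 68 [met]
  Stage I.2 carried; the final stage is satisfied.
All stages carried — the agency prevails on this issue.
— Issue II —
Stage II.1 — burden on contractor; standard: a preponderance (weight is at least 51).
    (c): 77 − 28 = 49 < 51 [not met]
  Not every element is met, so the contractor fails to carry Stage II.1.
The agency prevails on this issue.
— Issue III —
Stage III.1 (contractor, the preponderance of the evidence, weight exceeds 50): (h) net 53−3=50 ≤ 50 — fails.
  Not every element is met, so the contractor fails to carry Stage III.1.
The analysis ends at Stage III.1; the agency prevails on this issue.
Per-issue: Issue I → agency; Issue II → agency; Issue III → agency. The contractor must prevail on a majority of issues; overall, the agency prevails.

agency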